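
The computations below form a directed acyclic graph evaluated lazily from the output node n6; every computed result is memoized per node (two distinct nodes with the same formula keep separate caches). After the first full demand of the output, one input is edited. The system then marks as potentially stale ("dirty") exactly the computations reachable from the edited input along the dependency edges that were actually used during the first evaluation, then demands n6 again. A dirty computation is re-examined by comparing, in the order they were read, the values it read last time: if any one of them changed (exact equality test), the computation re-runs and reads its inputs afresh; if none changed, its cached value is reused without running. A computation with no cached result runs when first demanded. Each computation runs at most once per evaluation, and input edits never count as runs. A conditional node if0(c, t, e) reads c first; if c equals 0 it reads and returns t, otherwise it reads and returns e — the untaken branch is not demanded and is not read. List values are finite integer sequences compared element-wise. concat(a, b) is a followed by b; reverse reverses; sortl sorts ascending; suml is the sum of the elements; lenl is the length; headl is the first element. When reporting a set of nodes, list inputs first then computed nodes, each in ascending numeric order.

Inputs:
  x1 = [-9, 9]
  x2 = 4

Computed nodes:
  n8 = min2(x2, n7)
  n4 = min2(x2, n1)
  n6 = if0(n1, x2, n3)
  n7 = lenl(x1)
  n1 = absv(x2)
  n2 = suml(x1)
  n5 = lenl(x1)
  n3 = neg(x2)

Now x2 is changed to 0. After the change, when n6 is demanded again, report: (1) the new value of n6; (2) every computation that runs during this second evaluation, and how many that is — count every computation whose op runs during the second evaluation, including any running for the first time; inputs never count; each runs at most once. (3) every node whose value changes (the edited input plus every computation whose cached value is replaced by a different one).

Demanding n6 again yields 0.
2 computations run: n1, n6.
The nodes whose values change: x2, n1, n6.
Note the branch switch — demand abandons n3, which is never re-examined.

First demand of the output computes:
  n1 = absv(4) = 4
  n3 = neg(4) = -4
  n6 = if0(n1=4 -> else branch n3) = -4

After the edit, cleaning proceeds:
  n1: a read changed (x2 4->0) — executes, giving 0.
  n3: stays stale; no demand reaches it after the flip.
  n6: a read changed (n1 4->0) — executes, giving 0.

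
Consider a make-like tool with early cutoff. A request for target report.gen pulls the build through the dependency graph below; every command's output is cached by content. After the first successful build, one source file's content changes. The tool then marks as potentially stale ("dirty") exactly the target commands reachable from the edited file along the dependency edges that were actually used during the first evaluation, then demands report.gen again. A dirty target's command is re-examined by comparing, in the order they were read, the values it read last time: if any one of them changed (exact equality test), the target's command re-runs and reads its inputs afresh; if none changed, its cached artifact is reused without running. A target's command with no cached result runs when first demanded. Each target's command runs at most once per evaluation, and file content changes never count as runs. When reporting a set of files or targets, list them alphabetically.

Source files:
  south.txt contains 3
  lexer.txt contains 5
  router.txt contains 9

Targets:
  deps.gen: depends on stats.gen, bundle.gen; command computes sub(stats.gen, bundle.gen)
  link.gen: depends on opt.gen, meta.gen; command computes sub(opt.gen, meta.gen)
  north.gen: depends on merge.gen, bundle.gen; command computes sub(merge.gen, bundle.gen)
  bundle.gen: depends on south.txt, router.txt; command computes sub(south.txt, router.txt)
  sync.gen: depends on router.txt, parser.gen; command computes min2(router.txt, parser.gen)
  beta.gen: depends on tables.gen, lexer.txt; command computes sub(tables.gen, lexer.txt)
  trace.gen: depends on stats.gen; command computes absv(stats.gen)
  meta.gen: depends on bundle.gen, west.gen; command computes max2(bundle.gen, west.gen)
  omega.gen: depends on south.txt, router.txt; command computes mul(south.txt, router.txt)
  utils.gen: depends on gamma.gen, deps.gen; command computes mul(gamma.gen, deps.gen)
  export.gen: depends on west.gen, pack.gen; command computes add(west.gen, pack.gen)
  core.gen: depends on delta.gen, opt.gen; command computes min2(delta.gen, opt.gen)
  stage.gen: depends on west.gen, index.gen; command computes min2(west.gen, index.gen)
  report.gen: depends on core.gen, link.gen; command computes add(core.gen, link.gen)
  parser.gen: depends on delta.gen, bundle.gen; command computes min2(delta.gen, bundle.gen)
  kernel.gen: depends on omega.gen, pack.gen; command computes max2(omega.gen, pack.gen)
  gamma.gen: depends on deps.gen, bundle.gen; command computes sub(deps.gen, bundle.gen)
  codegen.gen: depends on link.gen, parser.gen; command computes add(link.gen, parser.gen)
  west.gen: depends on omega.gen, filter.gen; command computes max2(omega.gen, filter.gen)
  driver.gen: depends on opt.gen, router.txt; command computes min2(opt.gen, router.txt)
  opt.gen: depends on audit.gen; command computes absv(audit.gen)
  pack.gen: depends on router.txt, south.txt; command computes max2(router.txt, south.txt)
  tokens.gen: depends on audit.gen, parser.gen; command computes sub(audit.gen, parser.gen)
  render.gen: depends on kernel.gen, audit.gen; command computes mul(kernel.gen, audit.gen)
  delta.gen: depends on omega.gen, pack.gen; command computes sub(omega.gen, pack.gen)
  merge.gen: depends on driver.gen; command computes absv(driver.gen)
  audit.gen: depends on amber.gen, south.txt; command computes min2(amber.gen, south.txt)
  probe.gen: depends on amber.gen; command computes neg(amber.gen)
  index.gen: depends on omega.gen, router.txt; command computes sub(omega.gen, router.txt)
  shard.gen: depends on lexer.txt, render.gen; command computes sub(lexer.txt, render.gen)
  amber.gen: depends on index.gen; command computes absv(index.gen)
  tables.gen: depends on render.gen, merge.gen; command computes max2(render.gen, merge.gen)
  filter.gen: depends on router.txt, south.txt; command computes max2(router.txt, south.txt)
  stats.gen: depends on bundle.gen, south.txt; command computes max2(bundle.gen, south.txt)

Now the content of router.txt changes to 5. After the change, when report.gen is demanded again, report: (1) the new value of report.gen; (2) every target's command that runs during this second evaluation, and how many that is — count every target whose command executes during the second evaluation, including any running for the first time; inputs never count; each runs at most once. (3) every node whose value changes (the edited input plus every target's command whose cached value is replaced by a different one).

Demanding report.gen again yields -9.
13 target commands run: amber.gen, audit.gen, bundle.gen, core.gen, delta.gen, filter.gen, index.gen, link.gen, meta.gen, omega.gen, pack.gen, report.gen, west.gen.
The nodes whose values change: amber.gen, bundle.gen, delta.gen, filter.gen, index.gen, link.gen, meta.gen, omega.gen, pack.gen, report.gen, router.txt, west.gen.
Note where the cutoff bites: opt.gen is checked, finds nothing changed, and keeps its cache.

First demand of the output computes:
  bundle.gen = sub(3, 9) = -6
  filter.gen = max2(9, 3) = 9
  omega.gen = mul(3, 9) = 27
  index.gen = sub(27, 9) = 18
  amber.gen = absv(18) = 18
  audit.gen = min2(18, 3) = 3
  opt.gen = absv(3) = 3
  pack.gen = max2(9, 3) = 9
  delta.gen = sub(27, 9) = 18
  core.gen = min2(18, 3) = 3
  west.gen = max2(27, 9) = 27
  meta.gen = max2(-6, 27) = 27
  link.gen = sub(3, 27) = -24
  report.gen = add(3, -24) = -21

After the edit, cleaning proceeds:
  bundle.gen: a read changed (router.txt 9->5) — executes, giving -2.
  filter.gen: a read changed (router.txt 9->5) — executes, giving 5.
  omega.gen: a read changed (router.txt 9->5) — executes, giving 15.
  index.gen: a read changed (omega.gen 27->15; router.txt 9->5) — executes, giving 10.
  amber.gen: a read changed (index.gen 18->10) — executes, giving 10.
  audit.gen: a read changed (amber.gen 18->10) — executes, giving 3 — identical to its old value.
  opt.gen: dirty, but its reads are unchanged (audit.gen unchanged); cached 3 stands.
  pack.gen: a read changed (router.txt 9->5) — executes, giving 5.
  delta.gen: a read changed (omega.gen 27->15; pack.gen 9->5) — executes, giving 10.
  core.gen: a read changed (delta.gen 18->10) — executes, giving 3 — identical to its old value.
  west.gen: a read changed (omega.gen 27->15; filter.gen 9->5) — executes, giving 15.
  meta.gen: a read changed (bundle.gen -6->-2; west.gen 27->15) — executes, giving 15.
  link.gen: a read changed (meta.gen 27->15) — executes, giving -12.
  report.gen: a read changed (link.gen -24->-12) — executes, giving -9.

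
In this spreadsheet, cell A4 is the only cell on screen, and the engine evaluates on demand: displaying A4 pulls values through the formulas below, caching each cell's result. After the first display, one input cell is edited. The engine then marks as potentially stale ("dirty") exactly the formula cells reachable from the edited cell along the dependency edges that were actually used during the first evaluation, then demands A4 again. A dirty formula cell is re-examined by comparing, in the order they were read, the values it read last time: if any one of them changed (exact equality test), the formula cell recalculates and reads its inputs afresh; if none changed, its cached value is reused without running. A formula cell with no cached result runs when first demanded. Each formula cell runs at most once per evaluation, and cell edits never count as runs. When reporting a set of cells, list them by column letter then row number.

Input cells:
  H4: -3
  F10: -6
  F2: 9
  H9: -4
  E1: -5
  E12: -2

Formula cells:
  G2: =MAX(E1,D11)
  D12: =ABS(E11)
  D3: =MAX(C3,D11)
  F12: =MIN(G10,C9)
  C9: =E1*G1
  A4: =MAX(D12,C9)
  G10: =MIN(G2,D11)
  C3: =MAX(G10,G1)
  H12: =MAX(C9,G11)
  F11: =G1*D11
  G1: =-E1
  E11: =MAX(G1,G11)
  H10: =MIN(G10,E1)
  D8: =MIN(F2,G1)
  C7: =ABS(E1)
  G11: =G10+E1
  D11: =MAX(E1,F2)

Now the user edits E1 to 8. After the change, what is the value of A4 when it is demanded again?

Initial pass — values computed on the first demand:
  D11 = MAX(-5, 9) = 9
  G1 = -(-5) = 5
  C9 = -5 * 5 = -25
  G2 = MAX(-5, 9) = 9
  G10 = MIN(9, 9) = 9
  G11 = 9 + -5 = 4
  E11 = MAX(5, 4) = 5
  D12 = ABS(5) = 5
  A4 = MAX(5, -25) = 5

Second demand — change propagation:
  D11: re-runs because E1 -5->8; new result 9 (unchanged).
  G1: re-runs because E1 -5->8; new result -8.
  C9: re-runs because E1 -5->8; G1 5->-8; new result -64.
  G2: re-runs because E1 -5->8; new result 9 (unchanged).
  G10: re-examined; everything it read last time is the same (G2 unchanged, D11 unchanged) — cache 9 kept, no run.
  G11: re-runs because E1 -5->8; new result 17.
  E11: re-runs because G1 5->-8; G11 4->17; new result 17.
  D12: re-runs because E11 5->17; new result 17.
  A4: re-runs because D12 5->17; C9 -25->-64; new result 17.

The important point: at G10 every value read last time is unchanged, so the dirty flag clears without a run.

A4 now evaluates to 17.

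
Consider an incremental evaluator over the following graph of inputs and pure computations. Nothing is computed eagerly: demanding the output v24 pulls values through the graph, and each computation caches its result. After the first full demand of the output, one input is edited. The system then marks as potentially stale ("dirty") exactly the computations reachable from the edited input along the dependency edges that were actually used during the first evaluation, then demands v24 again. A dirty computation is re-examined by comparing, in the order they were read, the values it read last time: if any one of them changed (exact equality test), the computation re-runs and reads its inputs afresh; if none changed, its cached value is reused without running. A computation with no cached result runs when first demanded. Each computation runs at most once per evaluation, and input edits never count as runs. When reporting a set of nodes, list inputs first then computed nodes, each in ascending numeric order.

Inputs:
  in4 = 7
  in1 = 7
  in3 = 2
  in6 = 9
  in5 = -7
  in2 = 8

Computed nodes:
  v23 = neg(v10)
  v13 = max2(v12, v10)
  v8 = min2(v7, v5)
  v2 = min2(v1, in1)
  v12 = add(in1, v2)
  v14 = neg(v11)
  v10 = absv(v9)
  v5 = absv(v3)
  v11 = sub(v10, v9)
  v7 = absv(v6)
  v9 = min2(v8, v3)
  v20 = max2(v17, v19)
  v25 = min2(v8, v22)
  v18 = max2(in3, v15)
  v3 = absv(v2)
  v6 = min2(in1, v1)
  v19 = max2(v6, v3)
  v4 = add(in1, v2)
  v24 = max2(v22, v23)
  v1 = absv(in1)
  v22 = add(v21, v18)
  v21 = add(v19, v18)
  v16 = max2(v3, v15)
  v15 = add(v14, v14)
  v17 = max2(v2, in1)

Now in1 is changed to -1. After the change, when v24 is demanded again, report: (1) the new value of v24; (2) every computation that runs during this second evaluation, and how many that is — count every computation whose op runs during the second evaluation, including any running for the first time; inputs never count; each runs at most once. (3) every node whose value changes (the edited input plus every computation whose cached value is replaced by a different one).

v24 now evaluates to 5.
Run set: v1, v2, v3, v5, v6, v7, v8, v9, v10, v11, v19, v21, v22, v23, v24 (15 run).
Changed values: in1, v1, v2, v3, v5, v6, v7, v8, v9, v10, v19, v21, v22, v23, v24.
The important point: at v14 every value read last time is unchanged, so the dirty flag clears without a run.

Initial pass — values computed on the first demand:
  v1 = absv(7) = 7
  v2 = min2(7, 7) = 7
  v3 = absv(7) = 7
  v5 = absv(7) = 7
  v6 = min2(7, 7) = 7
  v7 = absv(7) = 7
  v8 = min2(7, 7) = 7
  v9 = min2(7, 7) = 7
  v10 = absv(7) = 7
  v11 = sub(7, 7) = 0
  v14 = neg(0) = 0
  v15 = add(0, 0) = 0
  v18 = max2(2, 0) = 2
  v19 = max2(7, 7) = 7
  v21 = add(7, 2) = 9
  v22 = add(9, 2) = 11
  v23 = neg(7) = -7
  v24 = max2(11, -7) = 11

Second demand — change propagation:
  v1: re-runs because in1 7->-1; new result 1.
  v2: re-runs because v1 7->1; in1 7->-1; new result -1.
  v3: re-runs because v2 7->-1; new result 1.
  v5: re-runs because v3 7->1; new result 1.
  v6: re-runs because in1 7->-1; v1 7->1; new result -1.
  v7: re-runs because v6 7->-1; new result 1.
  v8: re-runs because v7 7->1; v5 7->1; new result 1.
  v9: re-runs because v8 7->1; v3 7->1; new result 1.
  v10: re-runs because v9 7->1; new result 1.
  v11: re-runs because v10 7->1; v9 7->1; new result 0 (unchanged).
  v14: re-examined; everything it read last time is the same (v11 unchanged) — cache 0 kept, no run.
  v15: re-examined; everything it read last time is the same (v14 unchanged, v14 unchanged) — cache 0 kept, no run.
  v18: re-examined; everything it read last time is the same (in3 unchanged, v15 unchanged) — cache 2 kept, no run.
  v19: re-runs because v6 7->-1; v3 7->1; new result 1.
  v21: re-runs because v19 7->1; new result 3.
  v22: re-runs because v21 9->3; new result 5.
  v23: re-runs because v10 7->1; new result -1.
  v24: re-runs because v22 11->5; v23 -7->-1; new result 5.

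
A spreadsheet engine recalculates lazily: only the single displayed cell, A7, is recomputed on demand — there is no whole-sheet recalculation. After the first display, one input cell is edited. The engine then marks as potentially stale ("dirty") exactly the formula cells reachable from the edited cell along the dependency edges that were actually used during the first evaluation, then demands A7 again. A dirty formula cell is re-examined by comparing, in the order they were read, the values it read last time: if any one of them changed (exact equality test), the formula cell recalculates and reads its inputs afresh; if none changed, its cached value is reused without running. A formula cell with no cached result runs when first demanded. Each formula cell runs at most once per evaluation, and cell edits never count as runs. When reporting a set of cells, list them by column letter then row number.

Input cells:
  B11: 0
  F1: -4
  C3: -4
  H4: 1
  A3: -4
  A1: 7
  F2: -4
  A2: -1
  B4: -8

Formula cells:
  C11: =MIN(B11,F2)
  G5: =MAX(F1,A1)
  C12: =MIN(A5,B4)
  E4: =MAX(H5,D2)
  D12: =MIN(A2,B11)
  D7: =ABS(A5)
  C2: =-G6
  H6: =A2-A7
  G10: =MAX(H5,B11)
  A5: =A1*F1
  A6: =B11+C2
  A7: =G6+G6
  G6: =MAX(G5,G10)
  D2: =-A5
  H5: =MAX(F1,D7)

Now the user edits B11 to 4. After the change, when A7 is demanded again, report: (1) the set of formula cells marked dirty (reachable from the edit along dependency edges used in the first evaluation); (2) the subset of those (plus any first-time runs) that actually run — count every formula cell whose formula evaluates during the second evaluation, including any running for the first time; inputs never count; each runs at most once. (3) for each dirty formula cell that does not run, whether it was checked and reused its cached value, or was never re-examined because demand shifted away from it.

First evaluation (everything demanded from the output):
  A5 = 7 * -4 = -28
  D7 = ABS(-28) = 28
  G5 = MAX(-4, 7) = 7
  H5 = MAX(-4, 28) = 28
  G10 = MAX(28, 0) = 28
  G6 = MAX(7, 28) = 28
  A7 = 28 + 28 = 56

Propagation after the edit:
  G10: runs — B11 0->4; result 28 (same value as before).
  G6: checked — values it read are unchanged (G5 unchanged, G10 unchanged); reused cached 28 without running.
  A7: checked — values it read are unchanged (G6 unchanged, G6 unchanged); reused cached 56 without running.

Key observation: the change is absorbed at G10 — it re-runs but produces the same value, and the output's value is unchanged.

Marked dirty: A7, G6, G10.
Formula cells that run: G10 — 1 in total.
Checked but reused from cache: A7, G6.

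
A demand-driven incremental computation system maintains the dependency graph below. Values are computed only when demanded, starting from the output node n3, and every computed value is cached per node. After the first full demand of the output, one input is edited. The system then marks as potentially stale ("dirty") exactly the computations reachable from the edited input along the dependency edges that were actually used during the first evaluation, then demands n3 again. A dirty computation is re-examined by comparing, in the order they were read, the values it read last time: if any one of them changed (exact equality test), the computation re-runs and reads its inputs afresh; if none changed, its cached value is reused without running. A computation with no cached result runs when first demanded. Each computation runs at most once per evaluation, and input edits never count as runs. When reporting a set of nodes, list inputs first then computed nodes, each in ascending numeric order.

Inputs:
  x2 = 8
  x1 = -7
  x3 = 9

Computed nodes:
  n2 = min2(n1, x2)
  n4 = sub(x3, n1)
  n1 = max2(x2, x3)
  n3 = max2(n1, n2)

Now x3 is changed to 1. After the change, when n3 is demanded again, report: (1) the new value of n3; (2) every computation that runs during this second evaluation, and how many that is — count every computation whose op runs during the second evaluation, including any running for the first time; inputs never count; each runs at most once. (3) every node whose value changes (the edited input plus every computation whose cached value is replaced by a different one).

New value of n3: 8.
Computations that run: n1, n2, n3 — 3 in total.
Values that change: x3, n1, n3.

First evaluation (everything demanded from the output):
  n1 = max2(8, 9) = 9
  n2 = min2(9, 8) = 8
  n3 = max2(9, 8) = 9

Propagation after the edit:
  n1: runs — x3 9->1; result 8.
  n2: runs — n1 9->8; result 8 (same value as before).
  n3: runs — n1 9->8; result 8.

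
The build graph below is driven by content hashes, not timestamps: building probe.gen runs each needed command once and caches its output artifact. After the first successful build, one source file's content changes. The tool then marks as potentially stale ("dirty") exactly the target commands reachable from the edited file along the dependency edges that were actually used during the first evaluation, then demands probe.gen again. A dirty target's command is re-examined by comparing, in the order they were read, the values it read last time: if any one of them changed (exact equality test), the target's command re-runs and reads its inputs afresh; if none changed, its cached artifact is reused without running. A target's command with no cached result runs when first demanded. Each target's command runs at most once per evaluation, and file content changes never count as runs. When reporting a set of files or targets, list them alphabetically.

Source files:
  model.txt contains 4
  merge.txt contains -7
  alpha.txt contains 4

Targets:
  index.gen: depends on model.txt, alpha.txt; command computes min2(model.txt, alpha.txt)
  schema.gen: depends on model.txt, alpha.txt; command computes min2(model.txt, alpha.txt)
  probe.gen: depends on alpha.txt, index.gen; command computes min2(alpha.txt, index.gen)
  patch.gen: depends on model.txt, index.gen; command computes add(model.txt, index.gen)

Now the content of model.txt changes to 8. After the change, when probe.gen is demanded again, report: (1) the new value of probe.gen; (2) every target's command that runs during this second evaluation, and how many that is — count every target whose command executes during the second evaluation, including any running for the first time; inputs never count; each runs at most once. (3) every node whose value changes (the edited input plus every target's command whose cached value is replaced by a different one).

probe.gen now evaluates to 4.
Run set: index.gen (1 run).
Changed values: model.txt.
The important point: index.gen recomputes to an identical value, and the output ends up unchanged.

Initial pass — values computed on the first demand:
  index.gen = min2(4, 4) = 4
  probe.gen = min2(4, 4) = 4

Second demand — change propagation:
  index.gen: re-runs because model.txt 4->8; new result 4 (unchanged).
  probe.gen: re-examined; everything it read last time is the same (alpha.txt unchanged, index.gen unchanged) — cache 4 kept, no run.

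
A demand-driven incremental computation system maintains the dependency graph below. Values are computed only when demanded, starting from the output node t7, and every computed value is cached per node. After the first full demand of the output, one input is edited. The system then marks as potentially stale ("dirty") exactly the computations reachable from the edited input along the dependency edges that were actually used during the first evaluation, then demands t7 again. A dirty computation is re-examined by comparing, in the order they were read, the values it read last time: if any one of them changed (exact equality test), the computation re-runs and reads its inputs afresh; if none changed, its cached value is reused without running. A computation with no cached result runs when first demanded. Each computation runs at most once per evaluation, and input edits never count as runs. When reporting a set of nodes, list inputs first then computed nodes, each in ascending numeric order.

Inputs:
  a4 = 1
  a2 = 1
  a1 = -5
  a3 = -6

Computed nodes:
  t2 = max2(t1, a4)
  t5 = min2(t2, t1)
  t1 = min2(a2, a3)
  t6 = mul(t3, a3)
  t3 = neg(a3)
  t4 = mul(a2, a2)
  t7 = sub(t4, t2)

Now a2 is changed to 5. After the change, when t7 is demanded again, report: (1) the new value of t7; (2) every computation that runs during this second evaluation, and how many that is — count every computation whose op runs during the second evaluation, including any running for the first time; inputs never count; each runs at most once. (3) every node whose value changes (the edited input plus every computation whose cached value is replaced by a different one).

First evaluation (everything demanded from the output):
  t1 = min2(1, -6) = -6
  t2 = max2(-6, 1) = 1
  t4 = mul(1, 1) = 1
  t7 = sub(1, 1) = 0

Propagation after the edit:
  t1: runs — a2 1->5; result -6 (same value as before).
  t2: checked — values it read are unchanged (t1 unchanged, a4 unchanged); reused cached 1 without running.
  t4: runs — a2 1->5; a2 1->5; result 25.
  t7: runs — t4 1->25; result 24.

Key observation: the cutoff stops propagation at t2 — its inputs' values are unchanged, so it reuses its cache.

New value of t7: 24.
Computations that run: t1, t4, t7 — 3 in total.
Values that change: a2, t4, t7.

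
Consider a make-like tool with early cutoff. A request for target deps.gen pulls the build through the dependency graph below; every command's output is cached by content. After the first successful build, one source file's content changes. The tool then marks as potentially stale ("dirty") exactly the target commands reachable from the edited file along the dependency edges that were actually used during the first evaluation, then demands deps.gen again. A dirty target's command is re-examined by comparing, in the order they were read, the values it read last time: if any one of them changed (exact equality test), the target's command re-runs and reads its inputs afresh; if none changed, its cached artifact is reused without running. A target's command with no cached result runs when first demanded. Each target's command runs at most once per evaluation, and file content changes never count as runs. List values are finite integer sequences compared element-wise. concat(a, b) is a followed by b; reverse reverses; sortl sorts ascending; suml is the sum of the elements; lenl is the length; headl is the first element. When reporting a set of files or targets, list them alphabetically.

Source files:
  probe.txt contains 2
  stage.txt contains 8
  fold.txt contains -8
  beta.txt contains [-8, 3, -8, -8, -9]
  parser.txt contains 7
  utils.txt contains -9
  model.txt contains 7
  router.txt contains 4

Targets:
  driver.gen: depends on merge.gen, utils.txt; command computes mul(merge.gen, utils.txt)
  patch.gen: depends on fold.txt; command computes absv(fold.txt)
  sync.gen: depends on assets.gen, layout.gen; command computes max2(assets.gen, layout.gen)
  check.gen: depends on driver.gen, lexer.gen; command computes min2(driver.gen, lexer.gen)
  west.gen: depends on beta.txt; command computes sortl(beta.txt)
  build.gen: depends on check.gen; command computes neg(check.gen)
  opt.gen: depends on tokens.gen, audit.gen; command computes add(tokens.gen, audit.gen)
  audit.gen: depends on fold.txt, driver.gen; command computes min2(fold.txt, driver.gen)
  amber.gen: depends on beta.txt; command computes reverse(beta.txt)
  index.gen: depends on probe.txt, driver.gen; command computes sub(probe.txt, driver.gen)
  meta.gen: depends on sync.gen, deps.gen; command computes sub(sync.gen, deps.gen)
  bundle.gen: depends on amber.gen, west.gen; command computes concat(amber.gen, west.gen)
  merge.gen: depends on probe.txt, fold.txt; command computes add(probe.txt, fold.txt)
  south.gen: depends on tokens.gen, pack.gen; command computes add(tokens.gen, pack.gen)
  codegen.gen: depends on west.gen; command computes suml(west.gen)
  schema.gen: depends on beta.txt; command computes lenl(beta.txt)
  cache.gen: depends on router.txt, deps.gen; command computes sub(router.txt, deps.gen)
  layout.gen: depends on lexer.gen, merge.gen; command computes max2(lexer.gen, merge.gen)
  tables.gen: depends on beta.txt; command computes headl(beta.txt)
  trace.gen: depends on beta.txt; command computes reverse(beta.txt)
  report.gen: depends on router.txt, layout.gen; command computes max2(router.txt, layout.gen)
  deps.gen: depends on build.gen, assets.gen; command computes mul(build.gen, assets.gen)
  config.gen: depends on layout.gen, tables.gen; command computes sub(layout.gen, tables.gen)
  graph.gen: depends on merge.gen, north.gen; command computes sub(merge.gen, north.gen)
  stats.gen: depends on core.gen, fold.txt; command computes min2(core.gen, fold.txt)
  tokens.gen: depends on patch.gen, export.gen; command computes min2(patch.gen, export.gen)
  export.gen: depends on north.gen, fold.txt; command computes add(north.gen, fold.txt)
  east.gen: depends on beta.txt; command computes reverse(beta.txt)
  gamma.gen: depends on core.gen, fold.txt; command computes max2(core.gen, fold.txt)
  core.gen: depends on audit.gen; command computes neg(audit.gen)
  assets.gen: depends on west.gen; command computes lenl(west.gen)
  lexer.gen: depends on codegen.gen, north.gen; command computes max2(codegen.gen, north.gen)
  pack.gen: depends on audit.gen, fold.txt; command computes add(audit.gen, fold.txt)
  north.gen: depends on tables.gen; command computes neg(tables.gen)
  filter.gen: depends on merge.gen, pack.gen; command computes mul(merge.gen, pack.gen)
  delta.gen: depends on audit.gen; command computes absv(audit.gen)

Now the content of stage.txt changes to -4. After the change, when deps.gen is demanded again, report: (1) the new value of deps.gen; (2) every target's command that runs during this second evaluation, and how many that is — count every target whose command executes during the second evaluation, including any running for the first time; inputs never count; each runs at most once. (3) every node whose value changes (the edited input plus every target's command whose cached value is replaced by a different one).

First demand of the output computes:
  merge.gen = add(2, -8) = -6
  driver.gen = mul(-6, -9) = 54
  tables.gen = headl([-8, 3, -8, -8, -9]) = -8
  north.gen = neg(-8) = 8
  west.gen = sortl([-8, 3, -8, -8, -9]) = [-9, -8, -8, -8, 3]
  assets.gen = lenl([-9, -8, -8, -8, 3]) = 5
  codegen.gen = suml([-9, -8, -8, -8, 3]) = -30
  lexer.gen = max2(-30, 8) = 8
  check.gen = min2(54, 8) = 8
  build.gen = neg(8) = -8
  deps.gen = mul(-8, 5) = -40

After the edit, cleaning proceeds:
  no node depends on stage.txt at all; the second demand re-runs nothing.

Note the shortcut — nothing in the graph depends on stage.txt at all, so no recomputation happens.

Demanding deps.gen again yields -40.
0 target commands run: none.
The nodes whose values change: stage.txt.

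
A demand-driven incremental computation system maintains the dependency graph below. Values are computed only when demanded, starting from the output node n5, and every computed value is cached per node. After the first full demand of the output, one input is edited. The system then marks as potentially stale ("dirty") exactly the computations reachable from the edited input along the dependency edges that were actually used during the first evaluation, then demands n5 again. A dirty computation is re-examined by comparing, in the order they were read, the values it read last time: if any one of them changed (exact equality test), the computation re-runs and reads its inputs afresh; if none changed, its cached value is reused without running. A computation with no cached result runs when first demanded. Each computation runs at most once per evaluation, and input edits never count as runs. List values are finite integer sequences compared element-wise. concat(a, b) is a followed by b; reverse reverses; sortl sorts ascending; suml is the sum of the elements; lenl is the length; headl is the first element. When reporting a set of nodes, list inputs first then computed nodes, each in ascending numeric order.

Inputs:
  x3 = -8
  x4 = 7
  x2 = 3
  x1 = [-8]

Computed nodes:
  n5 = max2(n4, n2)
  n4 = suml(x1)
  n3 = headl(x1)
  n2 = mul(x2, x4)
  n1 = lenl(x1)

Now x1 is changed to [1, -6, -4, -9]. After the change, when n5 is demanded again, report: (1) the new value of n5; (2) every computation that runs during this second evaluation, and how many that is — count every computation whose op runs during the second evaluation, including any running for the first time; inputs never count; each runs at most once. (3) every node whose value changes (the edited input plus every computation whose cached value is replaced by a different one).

New value of n5: 21.
Computations that run: n4, n5 — 2 in total.
Values that change: x1, n4.

First evaluation (everything demanded from the output):
  n2 = mul(3, 7) = 21
  n4 = suml([-8]) = -8
  n5 = max2(-8, 21) = 21

Propagation after the edit:
  n4: runs — x1 [-8]->[1, -6, -4, -9]; result -18.
  n5: runs — n4 -8->-18; result 21 (same value as before).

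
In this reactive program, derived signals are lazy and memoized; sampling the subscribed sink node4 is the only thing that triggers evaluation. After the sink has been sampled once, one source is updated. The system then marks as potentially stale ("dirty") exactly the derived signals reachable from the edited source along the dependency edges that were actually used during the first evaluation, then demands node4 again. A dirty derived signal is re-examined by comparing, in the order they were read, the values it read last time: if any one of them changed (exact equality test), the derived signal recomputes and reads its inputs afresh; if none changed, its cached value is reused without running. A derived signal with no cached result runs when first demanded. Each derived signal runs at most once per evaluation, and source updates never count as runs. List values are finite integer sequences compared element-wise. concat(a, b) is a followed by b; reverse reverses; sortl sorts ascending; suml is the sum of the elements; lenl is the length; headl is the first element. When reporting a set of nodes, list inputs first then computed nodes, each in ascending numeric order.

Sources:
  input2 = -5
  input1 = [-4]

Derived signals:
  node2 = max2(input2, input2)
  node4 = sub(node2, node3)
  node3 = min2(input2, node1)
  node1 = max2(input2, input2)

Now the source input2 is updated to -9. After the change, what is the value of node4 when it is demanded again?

Demanding node4 again yields 0.

First demand of the output computes:
  node1 = max2(-5, -5) = -5
  node2 = max2(-5, -5) = -5
  node3 = min2(-5, -5) = -5
  node4 = sub(-5, -5) = 0

After the edit, cleaning proceeds:
  node1: a read changed (input2 -5->-9; input2 -5->-9) — executes, giving -9.
  node2: a read changed (input2 -5->-9; input2 -5->-9) — executes, giving -9.
  node3: a read changed (input2 -5->-9; node1 -5->-9) — executes, giving -9.
  node4: a read changed (node2 -5->-9; node3 -5->-9) — executes, giving 0 — identical to its old value.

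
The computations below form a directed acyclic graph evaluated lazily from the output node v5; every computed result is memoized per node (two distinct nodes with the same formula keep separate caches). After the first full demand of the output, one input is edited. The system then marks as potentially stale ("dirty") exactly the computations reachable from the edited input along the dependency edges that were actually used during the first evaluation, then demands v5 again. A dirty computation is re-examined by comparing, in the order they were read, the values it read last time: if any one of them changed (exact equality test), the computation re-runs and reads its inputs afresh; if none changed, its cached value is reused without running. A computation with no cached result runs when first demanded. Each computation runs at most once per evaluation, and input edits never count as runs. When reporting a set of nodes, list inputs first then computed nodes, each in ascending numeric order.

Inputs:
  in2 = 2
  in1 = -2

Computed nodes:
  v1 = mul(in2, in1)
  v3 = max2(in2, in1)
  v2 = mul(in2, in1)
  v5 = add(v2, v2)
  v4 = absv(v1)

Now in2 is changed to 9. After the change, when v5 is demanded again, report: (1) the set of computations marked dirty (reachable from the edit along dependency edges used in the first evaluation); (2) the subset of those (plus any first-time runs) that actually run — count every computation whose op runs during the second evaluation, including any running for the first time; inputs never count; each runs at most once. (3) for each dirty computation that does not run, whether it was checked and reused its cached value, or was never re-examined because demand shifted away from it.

First demand of the output computes:
  v2 = mul(2, -2) = -4
  v5 = add(-4, -4) = -8

After the edit, cleaning proceeds:
  v2: a read changed (in2 2->9) — executes, giving -18.
  v5: a read changed (v2 -4->-18; v2 -4->-18) — executes, giving -36.

The edit dirties: v2, v5.
2 computations run: v2, v5.
No dirty computation escaped a run.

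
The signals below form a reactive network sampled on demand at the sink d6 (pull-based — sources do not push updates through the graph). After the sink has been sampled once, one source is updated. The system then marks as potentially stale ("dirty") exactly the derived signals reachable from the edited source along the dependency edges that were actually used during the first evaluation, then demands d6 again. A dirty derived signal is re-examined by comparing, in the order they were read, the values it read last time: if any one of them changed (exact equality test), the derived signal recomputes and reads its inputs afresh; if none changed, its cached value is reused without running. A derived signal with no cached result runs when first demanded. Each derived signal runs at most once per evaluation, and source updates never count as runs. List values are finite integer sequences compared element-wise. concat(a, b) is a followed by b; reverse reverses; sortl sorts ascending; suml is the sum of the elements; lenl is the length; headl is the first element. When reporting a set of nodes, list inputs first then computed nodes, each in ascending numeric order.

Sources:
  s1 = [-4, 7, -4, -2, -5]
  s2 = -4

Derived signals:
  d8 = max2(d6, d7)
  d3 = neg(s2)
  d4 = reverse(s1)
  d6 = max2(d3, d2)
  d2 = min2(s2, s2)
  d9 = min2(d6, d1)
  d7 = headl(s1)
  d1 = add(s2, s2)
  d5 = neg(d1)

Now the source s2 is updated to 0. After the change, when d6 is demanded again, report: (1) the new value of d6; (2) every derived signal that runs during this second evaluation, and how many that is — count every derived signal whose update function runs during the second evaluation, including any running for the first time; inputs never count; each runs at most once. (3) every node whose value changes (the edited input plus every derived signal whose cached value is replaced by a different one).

Initial pass — values computed on the first demand:
  d2 = min2(-4, -4) = -4
  d3 = neg(-4) = 4
  d6 = max2(4, -4) = 4

Second demand — change propagation:
  d2: re-runs because s2 -4->0; s2 -4->0; new result 0.
  d3: re-runs because s2 -4->0; new result 0.
  d6: re-runs because d3 4->0; d2 -4->0; new result 0.

d6 now evaluates to 0.
Run set: d2, d3, d6 (3 run).
Changed values: s2, d2, d3, d6.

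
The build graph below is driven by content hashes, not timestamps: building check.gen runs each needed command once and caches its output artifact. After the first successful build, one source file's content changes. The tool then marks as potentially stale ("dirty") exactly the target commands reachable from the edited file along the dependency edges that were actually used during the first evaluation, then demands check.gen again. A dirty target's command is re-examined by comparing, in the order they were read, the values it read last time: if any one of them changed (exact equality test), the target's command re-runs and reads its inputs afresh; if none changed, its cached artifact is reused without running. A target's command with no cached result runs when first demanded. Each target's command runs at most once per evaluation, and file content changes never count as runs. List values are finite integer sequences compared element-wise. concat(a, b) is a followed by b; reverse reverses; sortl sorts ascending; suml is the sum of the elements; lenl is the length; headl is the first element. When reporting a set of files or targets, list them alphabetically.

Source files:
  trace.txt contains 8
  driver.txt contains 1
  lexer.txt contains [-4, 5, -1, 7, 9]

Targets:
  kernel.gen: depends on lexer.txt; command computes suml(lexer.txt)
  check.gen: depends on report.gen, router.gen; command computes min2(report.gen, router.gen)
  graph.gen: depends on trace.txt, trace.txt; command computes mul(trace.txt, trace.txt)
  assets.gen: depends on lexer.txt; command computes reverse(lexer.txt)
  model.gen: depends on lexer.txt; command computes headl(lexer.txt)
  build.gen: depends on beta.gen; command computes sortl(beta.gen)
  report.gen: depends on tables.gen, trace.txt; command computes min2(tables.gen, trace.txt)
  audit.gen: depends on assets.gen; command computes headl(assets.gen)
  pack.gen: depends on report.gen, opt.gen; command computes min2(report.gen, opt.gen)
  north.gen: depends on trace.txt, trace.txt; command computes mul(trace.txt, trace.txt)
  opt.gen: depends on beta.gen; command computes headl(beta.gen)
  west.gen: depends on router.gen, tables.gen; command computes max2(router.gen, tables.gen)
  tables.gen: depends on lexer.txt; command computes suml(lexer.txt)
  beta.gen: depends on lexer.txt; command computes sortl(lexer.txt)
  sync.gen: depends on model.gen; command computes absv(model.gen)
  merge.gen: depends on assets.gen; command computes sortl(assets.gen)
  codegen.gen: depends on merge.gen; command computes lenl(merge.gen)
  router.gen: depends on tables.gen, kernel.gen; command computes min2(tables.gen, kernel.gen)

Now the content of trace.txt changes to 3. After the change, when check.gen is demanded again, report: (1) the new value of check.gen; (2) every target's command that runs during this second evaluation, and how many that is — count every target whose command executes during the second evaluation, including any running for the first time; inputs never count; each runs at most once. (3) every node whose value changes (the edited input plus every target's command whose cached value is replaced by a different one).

check.gen now evaluates to 3.
Run set: check.gen, report.gen (2 run).
Changed values: check.gen, report.gen, trace.txt.

Initial pass — values computed on the first demand:
  kernel.gen = suml([-4, 5, -1, 7, 9]) = 16
  tables.gen = suml([-4, 5, -1, 7, 9]) = 16
  report.gen = min2(16, 8) = 8
  router.gen = min2(16, 16) = 16
  check.gen = min2(8, 16) = 8

Second demand — change propagation:
  report.gen: re-runs because trace.txt 8->3; new result 3.
  check.gen: re-runs because report.gen 8->3; new result 3.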